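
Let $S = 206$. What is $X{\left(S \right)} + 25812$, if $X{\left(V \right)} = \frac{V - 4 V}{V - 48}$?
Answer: $\frac{2038839}{79} \approx 25808.0$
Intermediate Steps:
$X{\left(V \right)} = - \frac{3 V}{-48 + V}$ ($X{\left(V \right)} = \frac{\left(-3\right) V}{-48 + V} = - \frac{3 V}{-48 + V}$)
$X{\left(S \right)} + 25812 = \left(-3\right) 206 \frac{1}{-48 + 206} + 25812 = \left(-3\right) 206 \cdot \frac{1}{158} + 25812 = - \frac{309}{79} + 25812 = \frac{2038839}{79}$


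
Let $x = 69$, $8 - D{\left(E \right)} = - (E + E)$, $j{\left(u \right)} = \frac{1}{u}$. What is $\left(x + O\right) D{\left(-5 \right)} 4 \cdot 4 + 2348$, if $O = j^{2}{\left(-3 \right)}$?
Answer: $\frac{1228}{9} \approx 136.44$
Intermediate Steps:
$D{\left(E \right)} = 8 + 2 E$ ($D{\left(E \right)} = 8 - - (E + E) = 8 - - 2 E = 8 + 2 E$)
$O = \frac{1}{9}$ ($O = \left(\frac{1}{-3}\right)^{2} = \left(- \frac{1}{3}\right)^{2} = \frac{1}{9} \approx 0.11111$)
$\left(x + O\right) D{\left(-5 \right)} 4 \cdot 4 + 2348 = \left(69 + \frac{1}{9}\right) \left(8 + 2 \left(-5\right)\right) 4 \cdot 4 + 2348 = \frac{622 \left(8 - 10\right) 4 \cdot 4}{9} + 2348 = \frac{622 \left(-2\right) 4 \cdot 4}{9} + 2348 = \frac{622 \left(\left(-8\right) 4\right)}{9} + 2348 = \frac{622}{9} \left(-32\right) + 2348 = - \frac{19904}{9} + 2348 = \frac{1228}{9}$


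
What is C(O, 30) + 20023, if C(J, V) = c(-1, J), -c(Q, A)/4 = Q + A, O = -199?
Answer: 20823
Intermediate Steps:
c(Q, A) = -4*A - 4*Q (c(Q, A) = -4*(Q + A) = -4*(A + Q) = -4*A - 4*Q)
C(J, V) = 4 - 4*J (C(J, V) = -4*J - 4*(-1) = -4*J + 4 = 4 - 4*J)
C(O, 30) + 20023 = (4 - 4*(-199)) + 20023 = (4 + 796) + 20023 = 800 + 20023 = 20823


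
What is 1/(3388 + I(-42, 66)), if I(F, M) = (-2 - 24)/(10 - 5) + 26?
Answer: 5/17044 ≈ 0.00029336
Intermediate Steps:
I(F, M) = 104/5 (I(F, M) = -26/5 + 26 = 104/5)
1/(3388 + I(-42, 66)) = 1/(3388 + 104/5) = 1/(17044/5) = 5/17044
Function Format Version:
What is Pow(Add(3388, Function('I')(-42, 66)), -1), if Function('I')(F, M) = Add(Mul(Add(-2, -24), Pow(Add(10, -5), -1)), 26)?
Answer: Rational(5, 17044) ≈ 0.00029336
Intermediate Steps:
Function('I')(F, M) = Rational(104, 5) (Function('I')(F, M) = Add(Mul(-26, Pow(5, -1)), 26) = Add(Mul(-26, Rational(1, 5)), 26) = Add(Rational(-26, 5), 26) = Rational(104, 5))
Pow(Add(3388, Function('I')(-42, 66)), -1) = Pow(Add(3388, Rational(104, 5)), -1) = Pow(Rational(17044, 5), -1) = Rational(5, 17044)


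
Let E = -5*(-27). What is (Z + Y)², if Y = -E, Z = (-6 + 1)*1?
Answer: 19600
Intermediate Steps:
Z = -5 (Z = -5*1 = -5)
E = 135
Y = -135 (Y = -1*135 = -135)
(Z + Y)² = (-5 - 135)² = (-140)² = 19600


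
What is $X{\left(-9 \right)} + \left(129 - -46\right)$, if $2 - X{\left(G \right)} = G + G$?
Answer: $195$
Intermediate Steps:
$X{\left(G \right)} = 2 - 2 G$ ($X{\left(G \right)} = 2 - \left(G + G\right) = 2 - 2 G$)
$X{\left(-9 \right)} + \left(129 - -46\right) = \left(2 - -18\right) + \left(129 - -46\right) = \left(2 + 18\right) + \left(129 + 46\right) = 20 + 175 = 195$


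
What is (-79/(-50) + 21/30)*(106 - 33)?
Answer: 4161/25 ≈ 166.44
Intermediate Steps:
(-79/(-50) + 21/30)*(106 - 33) = (-79*(-1/50) + 21*(1/30))*73 = (79/50 + 7/10)*73 = (57/25)*73 = 4161/25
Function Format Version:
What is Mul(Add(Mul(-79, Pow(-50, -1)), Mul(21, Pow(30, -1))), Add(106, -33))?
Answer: Rational(4161, 25) ≈ 166.44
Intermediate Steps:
Mul(Add(Mul(-79, Pow(-50, -1)), Mul(21, Pow(30, -1))), Add(106, -33)) = Mul(Add(Mul(-79, Rational(-1, 50)), Mul(21, Rational(1, 30))), 73) = Mul(Add(Rational(79, 50), Rational(7, 10)), 73) = Mul(Rational(57, 25), 73) = Rational(4161, 25)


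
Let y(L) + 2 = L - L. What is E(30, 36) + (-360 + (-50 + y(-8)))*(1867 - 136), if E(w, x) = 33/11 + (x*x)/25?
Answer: -17827929/25 ≈ -7.1312e+5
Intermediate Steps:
y(L) = -2 (y(L) = -2 + (L - L) = -2 + 0 = -2)
E(w, x) = 3 + x²/25 (E(w, x) = 33*(1/11) + x²*(1/25) = 3 + x²/25)
E(30, 36) + (-360 + (-50 + y(-8)))*(1867 - 136) = (3 + (1/25)*36²) + (-360 + (-50 - 2))*(1867 - 136) = (3 + (1/25)*1296) + (-360 - 52)*1731 = (3 + 1296/25) - 412*1731 = 1371/25 - 713172 = -17827929/25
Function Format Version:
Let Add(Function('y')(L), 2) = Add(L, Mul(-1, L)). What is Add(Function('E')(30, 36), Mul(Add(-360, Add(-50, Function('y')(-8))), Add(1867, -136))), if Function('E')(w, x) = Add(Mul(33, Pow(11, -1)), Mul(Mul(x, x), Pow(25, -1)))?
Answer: Rational(-17827929, 25) ≈ -7.1312e+5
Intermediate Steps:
Function('y')(L) = -2 (Function('y')(L) = Add(-2, Add(L, Mul(-1, L))) = Add(-2, 0) = -2)
Function('E')(w, x) = Add(3, Mul(Rational(1, 25), Pow(x, 2))) (Function('E')(w, x) = Add(Mul(33, Rational(1, 11)), Mul(Pow(x, 2), Rational(1, 25))) = Add(3, Mul(Rational(1, 25), Pow(x, 2))))
Add(Function('E')(30, 36), Mul(Add(-360, Add(-50, Function('y')(-8))), Add(1867, -136))) = Add(Add(3, Mul(Rational(1, 25), Pow(36, 2))), Mul(Add(-360, Add(-50, -2)), Add(1867, -136))) = Add(Add(3, Mul(Rational(1, 25), 1296)), Mul(Add(-360, -52), 1731)) = Add(Add(3, Rational(1296, 25)), Mul(-412, 1731)) = Add(Rational(1371, 25), -713172) = Rational(-17827929, 25)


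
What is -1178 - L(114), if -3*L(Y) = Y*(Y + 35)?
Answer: 4484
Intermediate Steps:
L(Y) = -Y*(35 + Y)/3 (L(Y) = -Y*(Y + 35)/3 = -Y*(35 + Y)/3)
-1178 - L(114) = -1178 - (-1)*114*(35 + 114)/3 = -1178 - (-1)*114*149/3 = -1178 - 1*(-5662) = -1178 + 5662 = 4484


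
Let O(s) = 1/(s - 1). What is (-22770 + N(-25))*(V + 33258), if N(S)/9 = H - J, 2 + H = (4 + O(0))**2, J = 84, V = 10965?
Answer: -1037604249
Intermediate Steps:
O(s) = 1/(-1 + s)
H = 7 (H = -2 + (4 + 1/(-1 + 0))**2 = -2 + (4 + 1/(-1))**2 = -2 + (4 - 1)**2 = -2 + 3**2 = -2 + 9 = 7)
N(S) = -693 (N(S) = 9*(7 - 1*84) = 9*(7 - 84) = 9*(-77) = -693)
(-22770 + N(-25))*(V + 33258) = (-22770 - 693)*(10965 + 33258) = -23463*44223 = -1037604249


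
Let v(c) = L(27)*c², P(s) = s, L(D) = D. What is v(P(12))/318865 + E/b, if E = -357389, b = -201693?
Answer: 114743025869/64312838445 ≈ 1.7841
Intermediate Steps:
v(c) = 27*c²
v(P(12))/318865 + E/b = (27*12²)/318865 - 357389/(-201693) = (27*144)*(1/318865) - 357389*(-1/201693) = 3888*(1/318865) + 357389/201693 = 3888/318865 + 357389/201693 = 114743025869/64312838445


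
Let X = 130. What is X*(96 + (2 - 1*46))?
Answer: 6760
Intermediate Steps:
X*(96 + (2 - 1*46)) = 130*(96 + (2 - 1*46)) = 130*(96 + (2 - 46)) = 130*(96 - 44) = 130*52 = 6760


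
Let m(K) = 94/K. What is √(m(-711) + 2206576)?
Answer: √123941159918/237 ≈ 1485.5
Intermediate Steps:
√(m(-711) + 2206576) = √(94/(-711) + 2206576) = √(94*(-1/711) + 2206576) = √(-94/711 + 2206576) = √(1568875442/711) = √123941159918/237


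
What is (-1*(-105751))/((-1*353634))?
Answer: -105751/353634 ≈ -0.29904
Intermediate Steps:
(-1*(-105751))/((-1*353634)) = 105751/(-353634) = 105751*(-1/353634) = -105751/353634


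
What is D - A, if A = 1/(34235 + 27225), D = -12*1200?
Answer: -885024001/61460 ≈ -14400.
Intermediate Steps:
D = -14400
A = 1/61460 ≈ 1.6271e-5
D - A = -14400 - 1*1/61460 = -14400 - 1/61460 = -885024001/61460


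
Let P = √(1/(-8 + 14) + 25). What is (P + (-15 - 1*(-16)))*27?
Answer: 27 + 9*√906/2 ≈ 162.45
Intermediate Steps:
P = √906/6 (P = √(1/6 + 25) = √(⅙ + 25) = √(151/6) = √906/6 ≈ 5.0166)
(P + (-15 - 1*(-16)))*27 = (√906/6 + (-15 - 1*(-16)))*27 = (√906/6 + (-15 + 16))*27 = (√906/6 + 1)*27 = (1 + √906/6)*27 = 27 + 9*√906/2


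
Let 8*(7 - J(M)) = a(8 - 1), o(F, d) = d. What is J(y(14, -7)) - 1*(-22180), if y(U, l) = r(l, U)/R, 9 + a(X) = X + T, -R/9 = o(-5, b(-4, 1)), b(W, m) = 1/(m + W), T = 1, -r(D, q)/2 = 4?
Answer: 177497/8 ≈ 22187.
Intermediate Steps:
r(D, q) = -8 (r(D, q) = -2*4 = -8)
b(W, m) = 1/(W + m)
R = 3 (R = -9/(-4 + 1) = -9/(-3) = -9*(-⅓) = 3)
a(X) = -8 + X (a(X) = -9 + (X + 1) = -9 + (1 + X) = -8 + X)
y(U, l) = -8/3
J(M) = 57/8 (J(M) = 7 - (-8 + (8 - 1))/8 = 7 - (-8 + 7)/8 = 7 - ⅛*(-1) = 7 + ⅛ = 57/8)
J(y(14, -7)) - 1*(-22180) = 57/8 - 1*(-22180) = 57/8 + 22180 = 177497/8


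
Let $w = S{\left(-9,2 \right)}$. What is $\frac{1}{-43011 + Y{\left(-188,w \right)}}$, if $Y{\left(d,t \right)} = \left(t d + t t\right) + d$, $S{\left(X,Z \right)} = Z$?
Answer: $- \frac{1}{43571} \approx -2.2951 \cdot 10^{-5}$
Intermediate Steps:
$w = 2$
$Y{\left(d,t \right)} = d + t^{2} + d t$ ($Y{\left(d,t \right)} = \left(d t + t^{2}\right) + d = \left(t^{2} + d t\right) + d = d + t^{2} + d t$)
$\frac{1}{-43011 + Y{\left(-188,w \right)}} = \frac{1}{-43011 - \left(564 - 4\right)} = \frac{1}{-43011 - 560} = \frac{1}{-43571} = - \frac{1}{43571}$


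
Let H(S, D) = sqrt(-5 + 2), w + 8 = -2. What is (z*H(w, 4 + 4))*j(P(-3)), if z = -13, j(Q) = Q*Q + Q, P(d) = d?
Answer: -78*I*sqrt(3) ≈ -135.1*I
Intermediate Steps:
w = -10 (w = -8 - 2 = -10)
H(S, D) = I*sqrt(3) (H(S, D) = sqrt(-3) = I*sqrt(3))
j(Q) = Q + Q**2 (j(Q) = Q**2 + Q = Q + Q**2)
(z*H(w, 4 + 4))*j(P(-3)) = (-13*I*sqrt(3))*(-3*(1 - 3)) = (-13*I*sqrt(3))*(-3*(-2)) = -13*I*sqrt(3)*6 = -78*I*sqrt(3)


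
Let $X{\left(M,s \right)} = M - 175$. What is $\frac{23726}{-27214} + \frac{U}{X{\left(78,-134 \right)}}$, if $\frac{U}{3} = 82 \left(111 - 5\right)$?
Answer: $- \frac{355966843}{1319879} \approx -269.7$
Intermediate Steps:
$X{\left(M,s \right)} = -175 + M$
$U = 26076$ ($U = 3 \cdot 82 \left(111 - 5\right) = 3 \cdot 82 \cdot 106 = 3 \cdot 8692 = 26076$)
$\frac{23726}{-27214} + \frac{U}{X{\left(78,-134 \right)}} = \frac{23726}{-27214} + \frac{26076}{-175 + 78} = 23726 \left(- \frac{1}{27214}\right) + \frac{26076}{-97} = - \frac{11863}{13607} + 26076 \left(- \frac{1}{97}\right) = - \frac{11863}{13607} - \frac{26076}{97} = - \frac{355966843}{1319879}$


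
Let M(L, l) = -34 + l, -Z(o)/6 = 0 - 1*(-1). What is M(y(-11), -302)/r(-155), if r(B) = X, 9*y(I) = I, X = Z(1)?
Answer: 56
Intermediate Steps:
Z(o) = -6 (Z(o) = -6*(0 - 1*(-1)) = -6*(0 + 1) = -6*1 = -6)
X = -6
y(I) = I/9
r(B) = -6
M(y(-11), -302)/r(-155) = (-34 - 302)/(-6) = -336*(-⅙) = 56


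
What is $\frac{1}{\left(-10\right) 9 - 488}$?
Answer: $- \frac{1}{578} \approx -0.0017301$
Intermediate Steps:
$\frac{1}{\left(-10\right) 9 - 488} = \frac{1}{-90 - 488} = \frac{1}{-578} = - \frac{1}{578}$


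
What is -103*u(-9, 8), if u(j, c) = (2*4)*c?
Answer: -6592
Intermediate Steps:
u(j, c) = 8*c
-103*u(-9, 8) = -824*8 = -103*64 = -6592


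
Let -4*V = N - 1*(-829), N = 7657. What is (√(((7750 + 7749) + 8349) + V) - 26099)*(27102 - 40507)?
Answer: 349857095 - 13405*√86906/2 ≈ 3.4788e+8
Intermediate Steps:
V = -4243/2 (V = -(7657 - 1*(-829))/4 = -(7657 + 829)/4 = -¼*8486 = -4243/2 ≈ -2121.5)
(√(((7750 + 7749) + 8349) + V) - 26099)*(27102 - 40507) = (√(((7750 + 7749) + 8349) - 4243/2) - 26099)*(27102 - 40507) = (√((15499 + 8349) - 4243/2) - 26099)*(-13405) = (√(23848 - 4243/2) - 26099)*(-13405) = (√(43453/2) - 26099)*(-13405) = (√86906/2 - 26099)*(-13405) = (-26099 + √86906/2)*(-13405) = 349857095 - 13405*√86906/2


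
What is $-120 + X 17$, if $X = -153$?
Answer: $-2721$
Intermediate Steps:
$-120 + X 17 = -120 - 2601 = -2721$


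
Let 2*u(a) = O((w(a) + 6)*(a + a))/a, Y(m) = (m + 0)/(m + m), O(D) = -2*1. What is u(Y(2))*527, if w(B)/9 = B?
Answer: -1054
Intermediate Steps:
w(B) = 9*B
O(D) = -2
Y(m) = 1/2 (Y(m) = m/((2*m)) = m*(1/(2*m)) = 1/2)
u(a) = -1/a (u(a) = (-2/a)/2 = -1/a)
u(Y(2))*527 = -1/1/2*527 = -1*2*527 = -2*527 = -1054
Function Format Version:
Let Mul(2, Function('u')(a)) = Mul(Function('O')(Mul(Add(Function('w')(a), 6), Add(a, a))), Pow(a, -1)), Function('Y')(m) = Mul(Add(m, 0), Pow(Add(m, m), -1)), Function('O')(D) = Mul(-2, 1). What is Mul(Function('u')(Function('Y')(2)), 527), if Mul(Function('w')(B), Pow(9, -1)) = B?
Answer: -1054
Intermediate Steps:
Function('w')(B) = Mul(9, B)
Function('O')(D) = -2
Function('Y')(m) = Rational(1, 2) (Function('Y')(m) = Mul(m, Pow(Mul(2, m), -1)) = Mul(m, Mul(Rational(1, 2), Pow(m, -1))) = Rational(1, 2))
Function('u')(a) = Mul(-1, Pow(a, -1)) (Function('u')(a) = Mul(Rational(1, 2), Mul(-2, Pow(a, -1))) = Mul(-1, Pow(a, -1)))
Mul(Function('u')(Function('Y')(2)), 527) = Mul(Mul(-1, Pow(Rational(1, 2), -1)), 527) = Mul(Mul(-1, 2), 527) = Mul(-2, 527) = -1054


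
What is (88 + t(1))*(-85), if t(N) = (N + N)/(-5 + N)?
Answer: -14875/2 ≈ -7437.5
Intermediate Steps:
t(N) = 2*N/(-5 + N) (t(N) = (2*N)/(-5 + N) = 2*N/(-5 + N))
(88 + t(1))*(-85) = (88 + 2*1/(-5 + 1))*(-85) = (88 + 2*1/(-4))*(-85) = (88 + 2*1*(-¼))*(-85) = (88 - ½)*(-85) = (175/2)*(-85) = -14875/2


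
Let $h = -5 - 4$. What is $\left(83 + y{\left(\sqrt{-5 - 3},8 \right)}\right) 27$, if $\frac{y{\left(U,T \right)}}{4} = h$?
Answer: $1269$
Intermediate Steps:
$h = -9$ ($h = -5 - 4 = -9$)
$y{\left(U,T \right)} = -36$ ($y{\left(U,T \right)} = 4 \left(-9\right) = -36$)
$\left(83 + y{\left(\sqrt{-5 - 3},8 \right)}\right) 27 = \left(83 - 36\right) 27 = 47 \cdot 27 = 1269$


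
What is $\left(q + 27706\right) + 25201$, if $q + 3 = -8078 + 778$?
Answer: $45604$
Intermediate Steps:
$q = -7303$ ($q = -3 + \left(-8078 + 778\right) = -3 - 7300 = -7303$)
$\left(q + 27706\right) + 25201 = \left(-7303 + 27706\right) + 25201 = 20403 + 25201 = 45604$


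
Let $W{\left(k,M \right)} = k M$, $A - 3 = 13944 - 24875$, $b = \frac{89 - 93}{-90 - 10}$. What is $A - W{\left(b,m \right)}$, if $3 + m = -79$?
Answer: $- \frac{273118}{25} \approx -10925.0$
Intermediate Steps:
$m = -82$ ($m = -3 - 79 = -82$)
$b = \frac{1}{25}$ ($b = - \frac{4}{-100} = \left(-4\right) \left(- \frac{1}{100}\right) = \frac{1}{25} \approx 0.04$)
$A = -10928$ ($A = 3 + \left(13944 - 24875\right) = 3 - 10931 = -10928$)
$W{\left(k,M \right)} = M k$
$A - W{\left(b,m \right)} = -10928 - \left(-82\right) \frac{1}{25} = -10928 - - \frac{82}{25} = -10928 + \frac{82}{25} = - \frac{273118}{25}$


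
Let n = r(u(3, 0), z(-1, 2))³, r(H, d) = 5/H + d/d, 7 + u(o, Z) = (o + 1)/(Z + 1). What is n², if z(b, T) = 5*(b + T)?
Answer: 64/729 ≈ 0.087791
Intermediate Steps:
u(o, Z) = -7 + (1 + o)/(1 + Z) (u(o, Z) = -7 + (o + 1)/(Z + 1) = -7 + (1 + o)/(1 + Z))
z(b, T) = 5*T + 5*b (z(b, T) = 5*(T + b) = 5*T + 5*b)
r(H, d) = 1 + 5/H (r(H, d) = 5/H + 1 = 1 + 5/H)
n = -8/27 (n = ((5 + (-6 + 3 - 7*0)/(1 + 0))/(((-6 + 3 - 7*0)/(1 + 0))))³ = ((5 + (-6 + 3 + 0)/1)/(((-6 + 3 + 0)/1)))³ = ((5 + 1*(-3))/((1*(-3))))³ = ((5 - 3)/(-3))³ = (-⅓*2)³ = (-⅔)³ = -8/27 ≈ -0.29630)
n² = (-8/27)² = 64/729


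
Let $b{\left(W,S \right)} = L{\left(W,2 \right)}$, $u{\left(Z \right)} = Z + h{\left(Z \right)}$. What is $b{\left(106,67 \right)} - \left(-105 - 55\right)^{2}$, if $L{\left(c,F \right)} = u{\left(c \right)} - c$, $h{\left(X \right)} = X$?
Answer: $-25494$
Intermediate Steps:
$u{\left(Z \right)} = 2 Z$ ($u{\left(Z \right)} = Z + Z = 2 Z$)
$L{\left(c,F \right)} = c$ ($L{\left(c,F \right)} = 2 c - c = c$)
$b{\left(W,S \right)} = W$
$b{\left(106,67 \right)} - \left(-105 - 55\right)^{2} = 106 - \left(-105 - 55\right)^{2} = 106 - \left(-160\right)^{2} = 106 - 25600 = -25494$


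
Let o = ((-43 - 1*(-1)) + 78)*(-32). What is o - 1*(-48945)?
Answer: 47793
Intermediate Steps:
o = -1152 (o = ((-43 + 1) + 78)*(-32) = (-42 + 78)*(-32) = 36*(-32) = -1152)
o - 1*(-48945) = -1152 - 1*(-48945) = -1152 + 48945 = 47793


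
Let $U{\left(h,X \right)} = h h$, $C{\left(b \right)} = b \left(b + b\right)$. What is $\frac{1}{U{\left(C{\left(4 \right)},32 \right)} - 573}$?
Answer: $\frac{1}{451} \approx 0.0022173$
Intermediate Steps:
$C{\left(b \right)} = 2 b^{2}$ ($C{\left(b \right)} = b 2 b = 2 b^{2}$)
$U{\left(h,X \right)} = h^{2}$
$\frac{1}{U{\left(C{\left(4 \right)},32 \right)} - 573} = \frac{1}{\left(2 \cdot 4^{2}\right)^{2} - 573} = \frac{1}{\left(2 \cdot 16\right)^{2} - 573} = \frac{1}{32^{2} - 573} = \frac{1}{1024 - 573} = \frac{1}{451}$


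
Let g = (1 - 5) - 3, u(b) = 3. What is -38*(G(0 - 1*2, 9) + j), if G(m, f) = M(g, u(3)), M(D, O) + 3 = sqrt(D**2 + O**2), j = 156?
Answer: -5814 - 38*sqrt(58) ≈ -6103.4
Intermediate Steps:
g = -7 (g = -4 - 3 = -7)
M(D, O) = -3 + sqrt(D**2 + O**2)
G(m, f) = -3 + sqrt(58) (G(m, f) = -3 + sqrt((-7)**2 + 3**2) = -3 + sqrt(49 + 9) = -3 + sqrt(58))
-38*(G(0 - 1*2, 9) + j) = -38*((-3 + sqrt(58)) + 156) = -38*(153 + sqrt(58)) = -5814 - 38*sqrt(58)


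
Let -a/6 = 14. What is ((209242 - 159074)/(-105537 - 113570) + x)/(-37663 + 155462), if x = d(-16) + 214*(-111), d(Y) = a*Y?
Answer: -4910238038/25810585493 ≈ -0.19024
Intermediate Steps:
a = -84 (a = -6*14 = -84)
d(Y) = -84*Y
x = -22410 (x = -84*(-16) + 214*(-111) = 1344 - 23754 = -22410)
((209242 - 159074)/(-105537 - 113570) + x)/(-37663 + 155462) = ((209242 - 159074)/(-105537 - 113570) - 22410)/(-37663 + 155462) = (50168/(-219107) - 22410)/117799 = (50168*(-1/219107) - 22410)*(1/117799) = (-50168/219107 - 22410)*(1/117799) = -4910238038/219107*1/117799 = -4910238038/25810585493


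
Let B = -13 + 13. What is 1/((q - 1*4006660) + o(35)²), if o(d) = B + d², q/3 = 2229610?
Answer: 1/4182795 ≈ 2.3907e-7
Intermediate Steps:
q = 6688830 (q = 3*2229610 = 6688830)
B = 0
o(d) = d² (o(d) = 0 + d² = d²)
1/((q - 1*4006660) + o(35)²) = 1/((6688830 - 1*4006660) + (35²)²) = 1/((6688830 - 4006660) + 1225²) = 1/(2682170 + 1500625) = 1/4182795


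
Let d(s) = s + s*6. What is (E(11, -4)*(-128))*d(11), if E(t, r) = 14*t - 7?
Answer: -1448832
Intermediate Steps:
E(t, r) = -7 + 14*t
d(s) = 7*s (d(s) = s + 6*s = 7*s)
(E(11, -4)*(-128))*d(11) = ((-7 + 14*11)*(-128))*(7*11) = ((-7 + 154)*(-128))*77 = (147*(-128))*77 = -18816*77 = -1448832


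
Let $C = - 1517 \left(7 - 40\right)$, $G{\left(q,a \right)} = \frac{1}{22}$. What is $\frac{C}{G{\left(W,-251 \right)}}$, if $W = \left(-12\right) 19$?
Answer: $1101342$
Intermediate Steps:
$W = -228$
$G{\left(q,a \right)} = \frac{1}{22}$
$C = 50061$ ($C = \left(-1517\right) \left(-33\right) = 50061$)
$\frac{C}{G{\left(W,-251 \right)}} = 50061 \frac{1}{\frac{1}{22}} = 50061 \cdot 22 = 1101342$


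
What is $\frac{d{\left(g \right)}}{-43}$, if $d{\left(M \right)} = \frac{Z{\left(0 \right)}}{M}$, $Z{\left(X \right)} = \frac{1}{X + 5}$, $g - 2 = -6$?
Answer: $\frac{1}{860} \approx 0.0011628$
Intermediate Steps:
$g = -4$ ($g = 2 - 6 = -4$)
$Z{\left(X \right)} = \frac{1}{5 + X}$
$d{\left(M \right)} = \frac{1}{5 M}$ ($d{\left(M \right)} = \frac{1}{\left(5 + 0\right) M} = \frac{1}{5 M}$)
$\frac{d{\left(g \right)}}{-43} = \frac{\frac{1}{5} \frac{1}{-4}}{-43} = \frac{1}{5} \left(- \frac{1}{4}\right) \left(- \frac{1}{43}\right) = \left(- \frac{1}{20}\right) \left(- \frac{1}{43}\right) = \frac{1}{860}$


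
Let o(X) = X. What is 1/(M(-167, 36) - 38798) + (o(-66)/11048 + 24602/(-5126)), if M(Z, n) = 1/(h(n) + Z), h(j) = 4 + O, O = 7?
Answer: -411785131669039/85691211891868 ≈ -4.8055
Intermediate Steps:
h(j) = 11 (h(j) = 4 + 7 = 11)
M(Z, n) = 1/(11 + Z)
1/(M(-167, 36) - 38798) + (o(-66)/11048 + 24602/(-5126)) = 1/(1/(11 - 167) - 38798) + (-66/11048 + 24602/(-5126)) = 1/(1/(-156) - 38798) + (-66*1/11048 + 24602*(-1/5126)) = 1/(-1/156 - 38798) + (-33/5524 - 12301/2563) = 1/(-6052489/156) - 68035303/14158012 = -156/6052489 - 68035303/14158012 = -411785131669039/85691211891868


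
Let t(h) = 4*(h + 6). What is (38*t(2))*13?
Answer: 15808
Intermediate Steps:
t(h) = 24 + 4*h (t(h) = 4*(6 + h) = 24 + 4*h)
(38*t(2))*13 = (38*(24 + 4*2))*13 = (38*(24 + 8))*13 = (38*32)*13 = 1216*13 = 15808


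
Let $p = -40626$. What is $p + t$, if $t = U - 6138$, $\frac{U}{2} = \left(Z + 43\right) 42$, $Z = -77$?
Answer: $-49620$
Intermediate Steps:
$U = -2856$ ($U = 2 \left(-77 + 43\right) 42 = 2 \left(\left(-34\right) 42\right) = 2 \left(-1428\right) = -2856$)
$t = -8994$ ($t = -2856 - 6138 = -8994$)
$p + t = -40626 - 8994 = -49620$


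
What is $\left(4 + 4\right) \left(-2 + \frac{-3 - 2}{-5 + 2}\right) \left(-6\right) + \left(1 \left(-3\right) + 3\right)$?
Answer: $16$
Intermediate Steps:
$\left(4 + 4\right) \left(-2 + \frac{-3 - 2}{-5 + 2}\right) \left(-6\right) + \left(1 \left(-3\right) + 3\right) = 8 \left(-2 - \frac{5}{-3}\right) \left(-6\right) + \left(-3 + 3\right) = 8 \left(-2 - - \frac{5}{3}\right) \left(-6\right) + 0 = 8 \left(-2 + \frac{5}{3}\right) \left(-6\right) + 0 = 8 \left(- \frac{1}{3}\right) \left(-6\right) + 0 = \left(- \frac{8}{3}\right) \left(-6\right) + 0 = 16 + 0 = 16$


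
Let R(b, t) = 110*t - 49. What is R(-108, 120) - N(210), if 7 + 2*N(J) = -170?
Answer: 26479/2 ≈ 13240.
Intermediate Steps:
N(J) = -177/2 (N(J) = -7/2 + (1/2)*(-170) = -7/2 - 85 = -177/2)
R(b, t) = -49 + 110*t
R(-108, 120) - N(210) = (-49 + 110*120) - 1*(-177/2) = (-49 + 13200) + 177/2 = 13151 + 177/2 = 26479/2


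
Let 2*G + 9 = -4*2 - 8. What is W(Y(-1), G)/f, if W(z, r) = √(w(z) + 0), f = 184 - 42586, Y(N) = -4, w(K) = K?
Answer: -I/21201 ≈ -4.7168e-5*I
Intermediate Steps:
G = -25/2 (G = -9/2 + (-4*2 - 8)/2 = -9/2 + (-8 - 8)/2 = -9/2 + (½)*(-16) = -9/2 - 8 = -25/2 ≈ -12.500)
f = -42402
W(z, r) = √z (W(z, r) = √(z + 0) = √z)
W(Y(-1), G)/f = √(-4)/(-42402) = (2*I)*(-1/42402) = -I/21201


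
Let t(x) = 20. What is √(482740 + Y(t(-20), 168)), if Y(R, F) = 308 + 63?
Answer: 3*√53679 ≈ 695.06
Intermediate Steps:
Y(R, F) = 371
√(482740 + Y(t(-20), 168)) = √(482740 + 371) = √483111 = 3*√53679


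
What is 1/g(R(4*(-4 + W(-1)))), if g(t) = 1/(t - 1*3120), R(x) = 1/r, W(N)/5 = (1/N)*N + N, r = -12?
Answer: -37441/12 ≈ -3120.1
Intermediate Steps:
W(N) = 5 + 5*N (W(N) = 5*((1/N)*N + N) = 5*(N/N + N) = 5*(1 + N) = 5 + 5*N)
R(x) = -1/12 (R(x) = 1/(-12) = -1/12)
g(t) = 1/(-3120 + t) (g(t) = 1/(t - 3120) = 1/(-3120 + t))
1/g(R(4*(-4 + W(-1)))) = 1/(1/(-3120 - 1/12)) = 1/(1/(-37441/12)) = 1/(-12/37441) = -37441/12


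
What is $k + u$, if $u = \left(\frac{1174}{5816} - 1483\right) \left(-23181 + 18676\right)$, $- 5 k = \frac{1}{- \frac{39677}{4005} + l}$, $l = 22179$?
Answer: $\frac{862366115401078811}{129096614972} \approx 6.68 \cdot 10^{6}$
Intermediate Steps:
$k = - \frac{801}{88787218}$ ($k = - \frac{1}{5 \left(- \frac{39677}{4005} + 22179\right)} = - \frac{1}{5 \cdot \frac{88787218}{4005}} = \left(- \frac{1}{5}\right) \frac{4005}{88787218} = - \frac{801}{88787218} \approx -9.0216 \cdot 10^{-6}$)
$u = \frac{19425456385}{2908}$ ($u = \left(1174 \cdot \frac{1}{5816} - 1483\right) \left(-4505\right) = \left(\frac{587}{2908} - 1483\right) \left(-4505\right) = \left(- \frac{4311977}{2908}\right) \left(-4505\right) = \frac{19425456385}{2908} \approx 6.68 \cdot 10^{6}$)
$k + u = - \frac{801}{88787218} + \frac{19425456385}{2908} = \frac{862366115401078811}{129096614972}$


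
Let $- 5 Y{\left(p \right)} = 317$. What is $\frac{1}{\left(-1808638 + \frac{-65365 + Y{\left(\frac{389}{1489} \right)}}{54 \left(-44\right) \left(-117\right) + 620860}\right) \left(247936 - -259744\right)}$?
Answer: $- \frac{11827}{10859662299349392} \approx -1.0891 \cdot 10^{-12}$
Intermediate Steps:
$Y{\left(p \right)} = - \frac{317}{5}$ ($Y{\left(p \right)} = \left(- \frac{1}{5}\right) 317 = - \frac{317}{5}$)
$\frac{1}{\left(-1808638 + \frac{-65365 + Y{\left(\frac{389}{1489} \right)}}{54 \left(-44\right) \left(-117\right) + 620860}\right) \left(247936 - -259744\right)} = \frac{1}{\left(-1808638 + \frac{-65365 - \frac{317}{5}}{54 \left(-44\right) \left(-117\right) + 620860}\right) \left(247936 - -259744\right)} = \frac{1}{\left(-1808638 - \frac{327142}{5 \left(\left(-2376\right) \left(-117\right) + 620860\right)}\right) \left(247936 + \left(-166 + 259910\right)\right)} = \frac{1}{\left(-1808638 - \frac{327142}{5 \left(277992 + 620860\right)}\right) \left(247936 + 259744\right)} = \frac{1}{\left(-1808638 - \frac{327142}{5 \cdot 898852}\right) 507680} = \frac{1}{\left(-1808638 - \frac{8609}{118270}\right) 507680} = \frac{1}{\left(- \frac{213907624869}{118270}\right) 507680} = \frac{1}{- \frac{10859662299349392}{11827}} = - \frac{11827}{10859662299349392}$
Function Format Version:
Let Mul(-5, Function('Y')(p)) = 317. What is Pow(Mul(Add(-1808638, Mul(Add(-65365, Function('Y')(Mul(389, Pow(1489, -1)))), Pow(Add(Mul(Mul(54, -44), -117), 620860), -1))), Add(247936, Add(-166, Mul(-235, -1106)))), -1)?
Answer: Rational(-11827, 10859662299349392) ≈ -1.0891e-12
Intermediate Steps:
Function('Y')(p) = Rational(-317, 5) (Function('Y')(p) = Mul(Rational(-1, 5), 317) = Rational(-317, 5))
Pow(Mul(Add(-1808638, Mul(Add(-65365, Function('Y')(Mul(389, Pow(1489, -1)))), Pow(Add(Mul(Mul(54, -44), -117), 620860), -1))), Add(247936, Add(-166, Mul(-235, -1106)))), -1) = Pow(Mul(Add(-1808638, Mul(Add(-65365, Rational(-317, 5)), Pow(Add(Mul(Mul(54, -44), -117), 620860), -1))), Add(247936, Add(-166, Mul(-235, -1106)))), -1) = Pow(Mul(Add(-1808638, Mul(Rational(-327142, 5), Pow(Add(Mul(-2376, -117), 620860), -1))), Add(247936, Add(-166, 259910))), -1) = Pow(Mul(Add(-1808638, Mul(Rational(-327142, 5), Pow(Add(277992, 620860), -1))), Add(247936, 259744)), -1) = Pow(Mul(Add(-1808638, Mul(Rational(-327142, 5), Pow(898852, -1))), 507680), -1) = Pow(Mul(Add(-1808638, Mul(Rational(-327142, 5), Rational(1, 898852))), 507680), -1) = Pow(Mul(Add(-1808638, Rational(-8609, 118270)), 507680), -1) = Pow(Mul(Rational(-213907624869, 118270), 507680), -1) = Pow(Rational(-10859662299349392, 11827), -1) = Rational(-11827, 10859662299349392)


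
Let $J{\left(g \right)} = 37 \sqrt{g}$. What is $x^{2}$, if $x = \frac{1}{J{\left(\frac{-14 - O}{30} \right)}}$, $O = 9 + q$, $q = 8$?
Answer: $- \frac{30}{42439} \approx -0.0007069$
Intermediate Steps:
$O = 17$ ($O = 9 + 8 = 17$)
$x = - \frac{i \sqrt{930}}{1147}$ ($x = \frac{1}{37 \sqrt{\frac{-14 - 17}{30}}} = \frac{1}{37 \sqrt{\left(-14 - 17\right) \frac{1}{30}}} = \frac{1}{37 \sqrt{\left(-31\right) \frac{1}{30}}} = \frac{1}{37 \sqrt{- \frac{31}{30}}} = \frac{1}{37 \frac{i \sqrt{930}}{30}} = \frac{1}{\frac{37}{30} i \sqrt{930}} = - \frac{i \sqrt{930}}{1147} \approx - 0.026588 i$)
$x^{2} = \left(- \frac{i \sqrt{930}}{1147}\right)^{2} = - \frac{30}{42439}$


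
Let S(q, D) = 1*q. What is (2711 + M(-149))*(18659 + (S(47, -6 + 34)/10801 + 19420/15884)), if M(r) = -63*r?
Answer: 9682652708086938/42890771 ≈ 2.2575e+8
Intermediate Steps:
S(q, D) = q
(2711 + M(-149))*(18659 + (S(47, -6 + 34)/10801 + 19420/15884)) = (2711 - 63*(-149))*(18659 + (47/10801 + 19420/15884)) = (2711 + 9387)*(18659 + (47*(1/10801) + 19420*(1/15884))) = 12098*(18659 + (47/10801 + 4855/3971)) = 12098*(18659 + 52625492/42890771) = 12098*(800351521581/42890771) = 9682652708086938/42890771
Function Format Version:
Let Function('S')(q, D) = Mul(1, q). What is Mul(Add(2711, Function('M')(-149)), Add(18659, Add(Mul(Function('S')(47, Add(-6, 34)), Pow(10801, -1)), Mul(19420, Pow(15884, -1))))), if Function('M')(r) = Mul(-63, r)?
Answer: Rational(9682652708086938, 42890771) ≈ 2.2575e+8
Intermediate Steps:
Function('S')(q, D) = q
Mul(Add(2711, Function('M')(-149)), Add(18659, Add(Mul(Function('S')(47, Add(-6, 34)), Pow(10801, -1)), Mul(19420, Pow(15884, -1))))) = Mul(Add(2711, Mul(-63, -149)), Add(18659, Add(Mul(47, Pow(10801, -1)), Mul(19420, Pow(15884, -1))))) = Mul(Add(2711, 9387), Add(18659, Add(Mul(47, Rational(1, 10801)), Mul(19420, Rational(1, 15884))))) = Mul(12098, Add(18659, Add(Rational(47, 10801), Rational(4855, 3971)))) = Mul(12098, Add(18659, Rational(52625492, 42890771))) = Mul(12098, Rational(800351521581, 42890771)) = Rational(9682652708086938, 42890771)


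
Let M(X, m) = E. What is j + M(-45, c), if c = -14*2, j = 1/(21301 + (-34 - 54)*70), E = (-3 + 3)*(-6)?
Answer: 1/15141 ≈ 6.6046e-5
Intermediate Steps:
E = 0 (E = 0*(-6) = 0)
j = 1/15141 (j = 1/(21301 - 88*70) = 1/(21301 - 6160) = 1/15141 ≈ 6.6046e-5)
c = -28
M(X, m) = 0
j + M(-45, c) = 1/15141 + 0 = 1/15141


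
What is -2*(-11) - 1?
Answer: 21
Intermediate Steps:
-2*(-11) - 1 = 22 - 1 = 21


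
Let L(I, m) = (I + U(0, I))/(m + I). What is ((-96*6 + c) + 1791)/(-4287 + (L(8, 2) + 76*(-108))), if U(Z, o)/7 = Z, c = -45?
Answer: -5850/62471 ≈ -0.093643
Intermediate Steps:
U(Z, o) = 7*Z
L(I, m) = I/(I + m) (L(I, m) = (I + 7*0)/(m + I) = (I + 0)/(I + m) = I/(I + m))
((-96*6 + c) + 1791)/(-4287 + (L(8, 2) + 76*(-108))) = ((-96*6 - 45) + 1791)/(-4287 + (8/(8 + 2) + 76*(-108))) = ((-576 - 45) + 1791)/(-4287 + (8/10 - 8208)) = (-621 + 1791)/(-4287 + (8*(1/10) - 8208)) = 1170/(-4287 + (4/5 - 8208)) = 1170/(-4287 - 41036/5) = 1170/(-62471/5) = 1170*(-5/62471) = -5850/62471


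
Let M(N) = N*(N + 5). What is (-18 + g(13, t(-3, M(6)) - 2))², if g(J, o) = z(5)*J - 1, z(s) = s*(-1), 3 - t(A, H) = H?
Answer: 7056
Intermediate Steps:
M(N) = N*(5 + N)
t(A, H) = 3 - H
z(s) = -s
g(J, o) = -1 - 5*J (g(J, o) = (-1*5)*J - 1 = -5*J - 1 = -1 - 5*J)
(-18 + g(13, t(-3, M(6)) - 2))² = (-18 + (-1 - 5*13))² = (-18 + (-1 - 65))² = (-18 - 66)² = (-84)² = 7056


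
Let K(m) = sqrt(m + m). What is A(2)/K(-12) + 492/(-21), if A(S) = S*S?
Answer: -164/7 - I*sqrt(6)/3 ≈ -23.429 - 0.8165*I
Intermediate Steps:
K(m) = sqrt(2)*sqrt(m) (K(m) = sqrt(2*m) = sqrt(2)*sqrt(m))
A(S) = S**2
A(2)/K(-12) + 492/(-21) = 2**2/((sqrt(2)*sqrt(-12))) + 492/(-21) = 4/((sqrt(2)*(2*I*sqrt(3)))) + 492*(-1/21) = 4/((2*I*sqrt(6))) - 164/7 = 4*(-I*sqrt(6)/12) - 164/7 = -I*sqrt(6)/3 - 164/7 = -164/7 - I*sqrt(6)/3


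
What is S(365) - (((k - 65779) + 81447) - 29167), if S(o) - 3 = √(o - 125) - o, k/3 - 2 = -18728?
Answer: 69315 + 4*√15 ≈ 69331.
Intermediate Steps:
k = -56178 (k = 6 + 3*(-18728) = 6 - 56184 = -56178)
S(o) = 3 + √(-125 + o) - o (S(o) = 3 + (√(o - 125) - o) = 3 + (√(-125 + o) - o) = 3 + √(-125 + o) - o)
S(365) - (((k - 65779) + 81447) - 29167) = (3 + √(-125 + 365) - 1*365) - (((-56178 - 65779) + 81447) - 29167) = (3 + √240 - 365) - ((-121957 + 81447) - 29167) = (3 + 4*√15 - 365) - (-40510 - 29167) = (-362 + 4*√15) - 1*(-69677) = (-362 + 4*√15) + 69677 = 69315 + 4*√15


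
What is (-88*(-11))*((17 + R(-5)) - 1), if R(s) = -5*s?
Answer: 39688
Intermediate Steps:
(-88*(-11))*((17 + R(-5)) - 1) = (-88*(-11))*((17 - 5*(-5)) - 1) = 968*((17 + 25) - 1) = 968*(42 - 1) = 968*41 = 39688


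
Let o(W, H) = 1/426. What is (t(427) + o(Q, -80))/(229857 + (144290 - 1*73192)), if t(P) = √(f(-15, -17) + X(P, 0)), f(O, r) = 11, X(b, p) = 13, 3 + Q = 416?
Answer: 1/128206830 + 2*√6/300955 ≈ 1.6286e-5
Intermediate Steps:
Q = 413 (Q = -3 + 416 = 413)
o(W, H) = 1/426
t(P) = 2*√6 (t(P) = √(11 + 13) = √24 = 2*√6)
(t(427) + o(Q, -80))/(229857 + (144290 - 1*73192)) = (2*√6 + 1/426)/(229857 + (144290 - 1*73192)) = (1/426 + 2*√6)/(229857 + (144290 - 73192)) = (1/426 + 2*√6)/(229857 + 71098) = (1/426 + 2*√6)/300955 = (1/426 + 2*√6)*(1/300955) = 1/128206830 + 2*√6/300955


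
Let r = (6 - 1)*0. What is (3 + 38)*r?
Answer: 0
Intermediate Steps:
r = 0 (r = 5*0 = 0)
(3 + 38)*r = (3 + 38)*0 = 41*0 = 0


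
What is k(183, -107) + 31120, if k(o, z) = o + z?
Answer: 31196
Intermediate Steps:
k(183, -107) + 31120 = (183 - 107) + 31120 = 76 + 31120 = 31196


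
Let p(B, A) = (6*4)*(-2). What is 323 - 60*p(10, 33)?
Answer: 3203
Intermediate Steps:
p(B, A) = -48 (p(B, A) = 24*(-2) = -48)
323 - 60*p(10, 33) = 323 - 60*(-48) = 323 + 2880 = 3203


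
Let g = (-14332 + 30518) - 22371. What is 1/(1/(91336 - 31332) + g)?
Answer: -60004/371124739 ≈ -0.00016168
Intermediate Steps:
g = -6185 (g = 16186 - 22371 = -6185)
1/(1/(91336 - 31332) + g) = 1/(1/(91336 - 31332) - 6185) = 1/(1/60004 - 6185) = 1/(-371124739/60004) = -60004/371124739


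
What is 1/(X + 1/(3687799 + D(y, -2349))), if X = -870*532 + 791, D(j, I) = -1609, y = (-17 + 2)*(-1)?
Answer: -3686190/1703200403309 ≈ -2.1643e-6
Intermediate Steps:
y = 15 (y = -15*(-1) = 15)
X = -462049 (X = -462840 + 791 = -462049)
1/(X + 1/(3687799 + D(y, -2349))) = 1/(-462049 + 1/(3687799 - 1609)) = 1/(-462049 + 1/3686190) = 1/(-1703200403309/3686190) = -3686190/1703200403309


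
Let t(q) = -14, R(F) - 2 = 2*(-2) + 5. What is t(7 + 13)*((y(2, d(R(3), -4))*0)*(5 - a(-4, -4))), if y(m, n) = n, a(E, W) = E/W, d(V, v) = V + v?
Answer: 0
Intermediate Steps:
R(F) = 3 (R(F) = 2 + (2*(-2) + 5) = 2 + (-4 + 5) = 2 + 1 = 3)
t(7 + 13)*((y(2, d(R(3), -4))*0)*(5 - a(-4, -4))) = -14*(3 - 4)*0*(5 - (-4)/(-4)) = -14*(-1*0)*(5 - (-4)*(-1)/4) = -0*(5 - 1*1) = -0*(5 - 1) = -0*4 = -14*0 = 0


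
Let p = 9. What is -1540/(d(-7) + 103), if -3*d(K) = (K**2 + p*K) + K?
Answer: -14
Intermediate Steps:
d(K) = -10*K/3 - K**2/3 (d(K) = -((K**2 + 9*K) + K)/3 = -(K**2 + 10*K)/3 = -10*K/3 - K**2/3)
-1540/(d(-7) + 103) = -1540/(-1/3*(-7)*(10 - 7) + 103) = -1540/(-1/3*(-7)*3 + 103) = -1540/(7 + 103) = -1540/110 = (1/110)*(-1540) = -14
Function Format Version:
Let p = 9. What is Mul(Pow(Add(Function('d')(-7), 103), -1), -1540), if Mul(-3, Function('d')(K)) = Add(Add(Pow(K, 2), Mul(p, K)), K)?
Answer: -14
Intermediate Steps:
Function('d')(K) = Add(Mul(Rational(-10, 3), K), Mul(Rational(-1, 3), Pow(K, 2))) (Function('d')(K) = Mul(Rational(-1, 3), Add(Add(Pow(K, 2), Mul(9, K)), K)) = Mul(Rational(-1, 3), Add(Pow(K, 2), Mul(10, K))) = Add(Mul(Rational(-10, 3), K), Mul(Rational(-1, 3), Pow(K, 2))))
Mul(Pow(Add(Function('d')(-7), 103), -1), -1540) = Mul(Pow(Add(Mul(Rational(-1, 3), -7, Add(10, -7)), 103), -1), -1540) = Mul(Pow(Add(Mul(Rational(-1, 3), -7, 3), 103), -1), -1540) = Mul(Pow(Add(7, 103), -1), -1540) = Mul(Pow(110, -1), -1540) = Mul(Rational(1, 110), -1540) = -14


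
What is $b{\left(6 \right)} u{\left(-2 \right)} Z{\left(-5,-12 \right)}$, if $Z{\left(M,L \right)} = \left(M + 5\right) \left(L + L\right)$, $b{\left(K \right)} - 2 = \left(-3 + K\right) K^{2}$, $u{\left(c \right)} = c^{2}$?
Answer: $0$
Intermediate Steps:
$b{\left(K \right)} = 2 + K^{2} \left(-3 + K\right)$ ($b{\left(K \right)} = 2 + \left(-3 + K\right) K^{2} = 2 + K^{2} \left(-3 + K\right)$)
$Z{\left(M,L \right)} = 2 L \left(5 + M\right)$ ($Z{\left(M,L \right)} = \left(5 + M\right) 2 L = 2 L \left(5 + M\right)$)
$b{\left(6 \right)} u{\left(-2 \right)} Z{\left(-5,-12 \right)} = \left(2 + 6^{3} - 3 \cdot 6^{2}\right) \left(-2\right)^{2} \cdot 2 \left(-12\right) \left(5 - 5\right) = \left(2 + 216 - 108\right) 4 \cdot 2 \left(-12\right) 0 = \left(2 + 216 - 108\right) 4 \cdot 0 = 110 \cdot 4 \cdot 0 = 440 \cdot 0 = 0$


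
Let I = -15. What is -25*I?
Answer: 375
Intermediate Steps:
-25*I = -25*(-15) = 375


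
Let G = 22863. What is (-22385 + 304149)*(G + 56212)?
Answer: 22280488300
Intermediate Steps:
(-22385 + 304149)*(G + 56212) = (-22385 + 304149)*(22863 + 56212) = 281764*79075 = 22280488300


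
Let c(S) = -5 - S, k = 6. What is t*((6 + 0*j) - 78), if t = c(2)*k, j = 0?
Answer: 3024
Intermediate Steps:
t = -42 (t = (-5 - 1*2)*6 = (-5 - 2)*6 = -7*6 = -42)
t*((6 + 0*j) - 78) = -42*((6 + 0*0) - 78) = -42*((6 + 0) - 78) = -42*(6 - 78) = -42*(-72) = 3024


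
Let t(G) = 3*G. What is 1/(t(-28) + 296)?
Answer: 1/212 ≈ 0.0047170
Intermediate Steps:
1/(t(-28) + 296) = 1/(3*(-28) + 296) = 1/(-84 + 296) = 1/212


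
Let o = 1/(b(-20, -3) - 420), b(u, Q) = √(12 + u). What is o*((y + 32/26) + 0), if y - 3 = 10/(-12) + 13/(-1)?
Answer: 26215/1146652 + 749*I*√2/6879912 ≈ 0.022862 + 0.00015396*I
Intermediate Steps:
y = -65/6 (y = 3 + (10/(-12) + 13/(-1)) = 3 + (10*(-1/12) + 13*(-1)) = 3 + (-⅚ - 13) = 3 - 83/6 = -65/6 ≈ -10.833)
o = 1/(-420 + 2*I*√2) (o = 1/(√(12 - 20) - 420) = 1/(√(-8) - 420) = 1/(2*I*√2 - 420) = 1/(-420 + 2*I*√2) ≈ -0.0023808 - 1.603e-5*I)
o*((y + 32/26) + 0) = (-105/44102 - I*√2/88204)*((-65/6 + 32/26) + 0) = (-105/44102 - I*√2/88204)*((-65/6 + 32*(1/26)) + 0) = (-105/44102 - I*√2/88204)*((-65/6 + 16/13) + 0) = (-105/44102 - I*√2/88204)*(-749/78 + 0) = (-105/44102 - I*√2/88204)*(-749/78) = 26215/1146652 + 749*I*√2/6879912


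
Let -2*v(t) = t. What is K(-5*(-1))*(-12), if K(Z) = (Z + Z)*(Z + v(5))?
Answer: -300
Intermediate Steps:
v(t) = -t/2
K(Z) = 2*Z*(-5/2 + Z) (K(Z) = (Z + Z)*(Z - ½*5) = (2*Z)*(Z - 5/2) = (2*Z)*(-5/2 + Z) = 2*Z*(-5/2 + Z))
K(-5*(-1))*(-12) = ((-5*(-1))*(-5 + 2*(-5*(-1))))*(-12) = (5*(-5 + 2*5))*(-12) = (5*(-5 + 10))*(-12) = (5*5)*(-12) = 25*(-12) = -300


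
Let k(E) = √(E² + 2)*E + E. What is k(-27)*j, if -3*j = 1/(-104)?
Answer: -9/104 - 9*√731/104 ≈ -2.4263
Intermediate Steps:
k(E) = E + E*√(2 + E²) (k(E) = √(2 + E²)*E + E = E*√(2 + E²) + E = E + E*√(2 + E²))
j = 1/312 (j = -⅓/(-104) = -⅓*(-1/104) = 1/312 ≈ 0.0032051)
k(-27)*j = -27*(1 + √(2 + (-27)²))*(1/312) = -27*(1 + √(2 + 729))*(1/312) = -27*(1 + √731)*(1/312) = (-27 - 27*√731)*(1/312) = -9/104 - 9*√731/104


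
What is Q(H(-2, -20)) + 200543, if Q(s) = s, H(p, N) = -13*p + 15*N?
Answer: 200269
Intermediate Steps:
Q(H(-2, -20)) + 200543 = (-13*(-2) + 15*(-20)) + 200543 = (26 - 300) + 200543 = -274 + 200543 = 200269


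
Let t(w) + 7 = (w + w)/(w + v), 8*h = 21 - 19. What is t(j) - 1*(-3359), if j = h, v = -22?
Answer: 291622/87 ≈ 3352.0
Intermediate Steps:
h = ¼ (h = (21 - 19)/8 = (⅛)*2 = ¼ ≈ 0.25000)
j = ¼ ≈ 0.25000
t(w) = -7 + 2*w/(-22 + w) (t(w) = -7 + (w + w)/(w - 22) = -7 + (2*w)/(-22 + w) = -7 + 2*w/(-22 + w))
t(j) - 1*(-3359) = (154 - 5*¼)/(-22 + ¼) - 1*(-3359) = (154 - 5/4)/(-87/4) + 3359 = -4/87*611/4 + 3359 = -611/87 + 3359 = 291622/87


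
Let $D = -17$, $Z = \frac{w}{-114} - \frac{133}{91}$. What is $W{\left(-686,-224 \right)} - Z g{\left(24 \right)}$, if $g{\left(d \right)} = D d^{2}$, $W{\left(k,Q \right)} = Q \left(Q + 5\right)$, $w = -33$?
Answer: $\frac{9282048}{247} \approx 37579.0$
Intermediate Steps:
$W{\left(k,Q \right)} = Q \left(5 + Q\right)$
$Z = - \frac{579}{494}$ ($Z = - \frac{33}{-114} - \frac{133}{91} = \left(-33\right) \left(- \frac{1}{114}\right) - \frac{19}{13} = \frac{11}{38} - \frac{19}{13} = - \frac{579}{494} \approx -1.1721$)
$g{\left(d \right)} = - 17 d^{2}$
$W{\left(-686,-224 \right)} - Z g{\left(24 \right)} = - 224 \left(5 - 224\right) - - \frac{579 \left(- 17 \cdot 24^{2}\right)}{494} = \left(-224\right) \left(-219\right) - - \frac{579 \left(\left(-17\right) 576\right)}{494} = 49056 - \left(- \frac{579}{494}\right) \left(-9792\right) = 49056 - \frac{2834784}{247} = \frac{9282048}{247}$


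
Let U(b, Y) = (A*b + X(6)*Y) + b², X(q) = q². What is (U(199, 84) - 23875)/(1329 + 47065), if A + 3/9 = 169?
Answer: 78472/72591 ≈ 1.0810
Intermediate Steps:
A = 506/3 (A = -⅓ + 169 = 506/3 ≈ 168.67)
U(b, Y) = b² + 36*Y + 506*b/3 (U(b, Y) = (506*b/3 + 6²*Y) + b² = (506*b/3 + 36*Y) + b² = (36*Y + 506*b/3) + b² = b² + 36*Y + 506*b/3)
(U(199, 84) - 23875)/(1329 + 47065) = ((199² + 36*84 + (506/3)*199) - 23875)/(1329 + 47065) = ((39601 + 3024 + 100694/3) - 23875)/48394 = (228569/3 - 23875)*(1/48394) = (156944/3)*(1/48394) = 78472/72591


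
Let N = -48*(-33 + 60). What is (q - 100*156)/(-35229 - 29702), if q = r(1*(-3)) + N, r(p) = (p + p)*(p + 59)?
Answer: 17232/64931 ≈ 0.26539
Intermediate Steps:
N = -1296 (N = -48*27 = -1296)
r(p) = 2*p*(59 + p) (r(p) = (2*p)*(59 + p) = 2*p*(59 + p))
q = -1632 (q = 2*(1*(-3))*(59 + 1*(-3)) - 1296 = 2*(-3)*(59 - 3) - 1296 = 2*(-3)*56 - 1296 = -336 - 1296 = -1632)
(q - 100*156)/(-35229 - 29702) = (-1632 - 100*156)/(-35229 - 29702) = (-1632 - 15600)/(-64931) = -17232*(-1/64931) = 17232/64931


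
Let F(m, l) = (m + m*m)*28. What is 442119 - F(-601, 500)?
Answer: -9654681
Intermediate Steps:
F(m, l) = 28*m + 28*m² (F(m, l) = (m + m²)*28 = 28*m + 28*m²)
442119 - F(-601, 500) = 442119 - 28*(-601)*(1 - 601) = 442119 - 28*(-601)*(-600) = 442119 - 1*10096800 = 442119 - 10096800 = -9654681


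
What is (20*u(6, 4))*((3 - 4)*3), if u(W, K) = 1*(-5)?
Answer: 300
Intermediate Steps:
u(W, K) = -5
(20*u(6, 4))*((3 - 4)*3) = (20*(-5))*((3 - 4)*3) = -(-100)*3 = -100*(-3) = 300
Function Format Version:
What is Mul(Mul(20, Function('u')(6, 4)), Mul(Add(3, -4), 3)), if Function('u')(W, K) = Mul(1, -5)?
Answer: 300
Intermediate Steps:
Function('u')(W, K) = -5
Mul(Mul(20, Function('u')(6, 4)), Mul(Add(3, -4), 3)) = Mul(Mul(20, -5), Mul(Add(3, -4), 3)) = Mul(-100, Mul(-1, 3)) = Mul(-100, -3) = 300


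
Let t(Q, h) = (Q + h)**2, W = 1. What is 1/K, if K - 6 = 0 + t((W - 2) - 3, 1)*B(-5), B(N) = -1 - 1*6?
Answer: -1/57 ≈ -0.017544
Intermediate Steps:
B(N) = -7 (B(N) = -1 - 6 = -7)
K = -57 (K = 6 + (0 + (((1 - 2) - 3) + 1)**2*(-7)) = 6 + (0 + ((-1 - 3) + 1)**2*(-7)) = 6 + (0 + (-4 + 1)**2*(-7)) = 6 + (0 + (-3)**2*(-7)) = 6 + (0 + 9*(-7)) = 6 + (0 - 63) = 6 - 63 = -57)
1/K = 1/(-57) = -1/57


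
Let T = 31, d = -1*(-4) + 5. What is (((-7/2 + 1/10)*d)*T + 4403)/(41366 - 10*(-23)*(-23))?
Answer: 4318/45095 ≈ 0.095753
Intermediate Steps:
d = 9 (d = 4 + 5 = 9)
(((-7/2 + 1/10)*d)*T + 4403)/(41366 - 10*(-23)*(-23)) = (((-7/2 + 1/10)*9)*31 + 4403)/(41366 - 10*(-23)*(-23)) = (((-7*1/2 + 1*(1/10))*9)*31 + 4403)/(41366 + 230*(-23)) = (((-7/2 + 1/10)*9)*31 + 4403)/(41366 - 5290) = (-17/5*9*31 + 4403)/36076 = (-153/5*31 + 4403)*(1/36076) = (-4743/5 + 4403)*(1/36076) = (17272/5)*(1/36076) = 4318/45095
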